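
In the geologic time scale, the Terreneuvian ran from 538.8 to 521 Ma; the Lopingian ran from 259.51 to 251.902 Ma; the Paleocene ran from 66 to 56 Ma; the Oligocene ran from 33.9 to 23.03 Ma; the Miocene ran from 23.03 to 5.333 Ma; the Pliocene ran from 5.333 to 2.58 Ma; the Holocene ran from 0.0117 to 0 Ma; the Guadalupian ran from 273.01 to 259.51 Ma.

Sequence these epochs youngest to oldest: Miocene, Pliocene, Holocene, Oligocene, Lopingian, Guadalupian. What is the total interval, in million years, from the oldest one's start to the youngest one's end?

Start ages (Ma): Guadalupian 273.01, Lopingian 259.51, Oligocene 33.9, Miocene 23.03, Pliocene 5.333, Holocene 0.0117.
Ordered youngest to oldest: Holocene, Pliocene, Miocene, Oligocene, Lopingian, Guadalupian.
Span = 273.01 − 0 = 273.01 Myr.

Holocene → Pliocene → Miocene → Oligocene → Lopingian → Guadalupian; total span 273.01 Myr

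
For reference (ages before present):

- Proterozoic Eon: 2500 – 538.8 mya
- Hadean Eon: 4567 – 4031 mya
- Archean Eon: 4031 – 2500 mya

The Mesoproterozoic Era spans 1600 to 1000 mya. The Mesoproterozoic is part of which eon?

The Mesoproterozoic (1600–1000 Ma) lies entirely within 2500–538.8 Ma, the Proterozoic Eon.

Proterozoic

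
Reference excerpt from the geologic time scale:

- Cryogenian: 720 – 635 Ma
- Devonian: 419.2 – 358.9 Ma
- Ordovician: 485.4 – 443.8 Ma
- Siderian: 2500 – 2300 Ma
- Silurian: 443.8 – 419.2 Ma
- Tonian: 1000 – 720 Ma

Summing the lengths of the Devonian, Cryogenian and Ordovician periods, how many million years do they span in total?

186.9 million years

Each duration: Devonian = 60.3; Cryogenian = 85; Ordovician = 41.6.
Sum: 60.3 + 85 + 41.6 = 186.9 Myr.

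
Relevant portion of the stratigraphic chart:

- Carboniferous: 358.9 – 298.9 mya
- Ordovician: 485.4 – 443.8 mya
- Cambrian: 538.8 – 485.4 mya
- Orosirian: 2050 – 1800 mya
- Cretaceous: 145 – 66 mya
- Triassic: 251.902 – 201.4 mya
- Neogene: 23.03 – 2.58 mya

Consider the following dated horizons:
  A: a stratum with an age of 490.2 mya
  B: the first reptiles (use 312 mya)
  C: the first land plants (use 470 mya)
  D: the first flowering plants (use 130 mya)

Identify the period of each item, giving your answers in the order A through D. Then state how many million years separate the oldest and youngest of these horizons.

A — Cambrian; B — Carboniferous; C — Ordovician; D — Cretaceous; span 360.2 million years

Match each age against the start–end ranges in the excerpt: A = 490.2 Ma → Cambrian (538.8–485.4); B = 312 Ma → Carboniferous (358.9–298.9); C = 470 Ma → Ordovician (485.4–443.8); D = 130 Ma → Cretaceous (145–66).
The largest age is 490.2 Ma and the smallest is 130 Ma; their difference is 360.2 Myr.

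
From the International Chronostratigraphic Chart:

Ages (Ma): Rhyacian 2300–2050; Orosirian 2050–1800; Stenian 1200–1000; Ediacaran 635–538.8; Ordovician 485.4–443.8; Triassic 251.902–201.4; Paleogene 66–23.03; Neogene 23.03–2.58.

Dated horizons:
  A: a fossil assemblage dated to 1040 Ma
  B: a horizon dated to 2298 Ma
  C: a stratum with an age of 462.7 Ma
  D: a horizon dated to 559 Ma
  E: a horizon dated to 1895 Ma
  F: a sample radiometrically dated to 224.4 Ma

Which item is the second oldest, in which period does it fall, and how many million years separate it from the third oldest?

Larger Ma means older, so oldest first: B 2298 > E 1895 > A 1040 > D 559 > C 462.7 > F 224.4.
Counting 2 along gives E (1895 Ma); the excerpt puts that inside the Orosirian, 2050–1800 Ma.
Next in line is A (1040 Ma), and 1895 − 1040 = 855 Myr.

E, in the Orosirian; 855 million years to A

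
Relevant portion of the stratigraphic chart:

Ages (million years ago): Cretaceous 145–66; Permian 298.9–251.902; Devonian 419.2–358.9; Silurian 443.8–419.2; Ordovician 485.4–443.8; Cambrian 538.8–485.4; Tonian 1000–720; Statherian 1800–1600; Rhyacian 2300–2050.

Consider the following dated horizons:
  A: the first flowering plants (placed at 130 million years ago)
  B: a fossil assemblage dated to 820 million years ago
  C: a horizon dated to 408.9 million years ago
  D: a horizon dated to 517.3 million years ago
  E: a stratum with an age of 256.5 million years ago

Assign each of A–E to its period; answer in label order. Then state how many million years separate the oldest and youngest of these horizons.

A — Cretaceous; B — Tonian; C — Devonian; D — Cambrian; E — Permian; span 690 million years

Match each age against the start–end ranges in the excerpt: A = 130 Ma → Cretaceous (145–66); B = 820 Ma → Tonian (1000–720); C = 408.9 Ma → Devonian (419.2–358.9); D = 517.3 Ma → Cambrian (538.8–485.4); E = 256.5 Ma → Permian (298.9–251.902).
The largest age is 820 Ma and the smallest is 130 Ma; their difference is 690 Myr.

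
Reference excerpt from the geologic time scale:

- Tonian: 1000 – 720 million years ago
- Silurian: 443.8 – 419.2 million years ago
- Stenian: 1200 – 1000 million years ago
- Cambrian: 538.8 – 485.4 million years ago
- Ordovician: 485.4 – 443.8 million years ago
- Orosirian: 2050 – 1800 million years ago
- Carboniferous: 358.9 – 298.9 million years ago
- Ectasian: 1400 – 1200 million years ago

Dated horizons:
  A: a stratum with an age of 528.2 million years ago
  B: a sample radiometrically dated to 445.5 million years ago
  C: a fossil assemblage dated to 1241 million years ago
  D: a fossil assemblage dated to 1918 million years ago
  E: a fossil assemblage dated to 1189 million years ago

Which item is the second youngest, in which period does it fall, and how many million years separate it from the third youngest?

A, in the Cambrian; 660.8 million years to E

Smaller Ma means younger, so youngest first: B 445.5 < A 528.2 < E 1189 < C 1241 < D 1918.
Counting 2 along gives A (528.2 Ma); the excerpt puts that inside the Cambrian, 538.8–485.4 Ma.
Next in line is E (1189 Ma), and 1189 − 528.2 = 660.8 Myr.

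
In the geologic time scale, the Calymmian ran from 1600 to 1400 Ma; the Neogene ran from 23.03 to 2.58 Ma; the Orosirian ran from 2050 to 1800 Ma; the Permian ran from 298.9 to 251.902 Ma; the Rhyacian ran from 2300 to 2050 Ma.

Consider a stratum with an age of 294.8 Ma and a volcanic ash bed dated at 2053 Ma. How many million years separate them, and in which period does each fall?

1758.2 million years apart; the first in the Permian, the second in the Rhyacian

Elapsed time: 2053 − 294.8 = 1758.2 Myr.
294.8 Ma lies within 298.9–251.902 Ma: Permian.
2053 Ma lies within 2300–2050 Ma: Rhyacian.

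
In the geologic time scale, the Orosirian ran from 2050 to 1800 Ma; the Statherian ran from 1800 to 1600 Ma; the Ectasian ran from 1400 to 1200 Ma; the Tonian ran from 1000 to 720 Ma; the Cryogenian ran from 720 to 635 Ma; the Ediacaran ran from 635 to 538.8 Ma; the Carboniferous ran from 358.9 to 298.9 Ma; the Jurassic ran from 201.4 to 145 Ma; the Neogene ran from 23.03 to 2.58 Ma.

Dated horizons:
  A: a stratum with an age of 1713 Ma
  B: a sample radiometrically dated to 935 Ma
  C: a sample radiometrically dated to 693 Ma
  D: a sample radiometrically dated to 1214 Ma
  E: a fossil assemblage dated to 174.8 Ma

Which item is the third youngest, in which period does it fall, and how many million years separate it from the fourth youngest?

B, in the Tonian; 279 million years to D

Sorted youngest-first by Ma: E (174.8), C (693), B (935), D (1214), A (1713).
The third youngest is B at 935 Ma, which lies in 1000–720 Ma: the Tonian.
The fourth youngest is D at 1214 Ma; separation = |935 − 1214| = 279 Myr.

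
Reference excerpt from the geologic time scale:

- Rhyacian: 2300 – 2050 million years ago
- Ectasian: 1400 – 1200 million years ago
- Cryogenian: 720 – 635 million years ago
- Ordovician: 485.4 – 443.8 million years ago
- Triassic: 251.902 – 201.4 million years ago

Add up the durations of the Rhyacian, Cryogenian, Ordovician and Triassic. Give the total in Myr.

Each duration: Rhyacian = 250; Cryogenian = 85; Ordovician = 41.6; Triassic = 50.502.
Sum: 250 + 85 + 41.6 + 50.502 = 427.102 Myr.

427.102 million years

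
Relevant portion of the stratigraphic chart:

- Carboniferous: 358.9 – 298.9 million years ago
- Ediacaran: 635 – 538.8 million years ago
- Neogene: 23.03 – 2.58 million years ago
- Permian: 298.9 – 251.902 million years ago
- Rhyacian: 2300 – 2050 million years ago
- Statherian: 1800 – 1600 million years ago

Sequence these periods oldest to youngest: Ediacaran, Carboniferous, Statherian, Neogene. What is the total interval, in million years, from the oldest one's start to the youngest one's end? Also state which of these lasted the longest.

Start ages (Ma): Statherian 1800, Ediacaran 635, Carboniferous 358.9, Neogene 23.03.
Ordered oldest to youngest: Statherian, Ediacaran, Carboniferous, Neogene.
Span = 1800 − 2.58 = 1797.42 Myr.
Durations: Neogene 20.45, Carboniferous 60, Statherian 200, Ediacaran 96.2 → longest is Statherian (200 Myr).

Statherian → Ediacaran → Carboniferous → Neogene; total span 1797.42 Myr; longest is Statherian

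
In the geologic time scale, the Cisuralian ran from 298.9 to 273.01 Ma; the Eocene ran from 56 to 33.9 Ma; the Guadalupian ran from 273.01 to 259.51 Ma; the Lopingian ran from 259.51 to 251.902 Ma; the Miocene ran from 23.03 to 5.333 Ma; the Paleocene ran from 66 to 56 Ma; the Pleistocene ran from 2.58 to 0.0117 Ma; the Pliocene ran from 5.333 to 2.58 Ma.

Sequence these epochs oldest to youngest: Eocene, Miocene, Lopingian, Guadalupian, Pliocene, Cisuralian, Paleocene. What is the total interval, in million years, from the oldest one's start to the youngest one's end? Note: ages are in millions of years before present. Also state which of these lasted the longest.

Cisuralian → Guadalupian → Lopingian → Paleocene → Eocene → Miocene → Pliocene; total span 296.32 Myr; longest is Cisuralian

From the excerpt: Eocene 56–33.9; Miocene 23.03–5.333; Lopingian 259.51–251.902; Guadalupian 273.01–259.51; Pliocene 5.333–2.58; Cisuralian 298.9–273.01; Paleocene 66–56 (Ma).
Larger Ma is earlier, so the oldest is Cisuralian and the youngest is Pliocene; oldest to youngest: Cisuralian, Guadalupian, Lopingian, Paleocene, Eocene, Miocene, Pliocene.
Oldest start 298.9 minus youngest end 2.58 gives 296.32 Myr overall.
Individual lengths (start − end): Guadalupian 13.5; Lopingian 7.608; Pliocene 2.753; Miocene 17.697; Eocene 22.1; Paleocene 10; Cisuralian 25.89. The largest is Cisuralian at 25.89 Myr.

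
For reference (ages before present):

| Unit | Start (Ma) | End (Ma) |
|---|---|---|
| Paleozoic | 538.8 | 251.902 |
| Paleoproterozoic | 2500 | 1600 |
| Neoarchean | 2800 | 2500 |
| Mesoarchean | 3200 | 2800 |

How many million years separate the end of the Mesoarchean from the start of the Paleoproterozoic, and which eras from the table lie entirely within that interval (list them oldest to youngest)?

End of Mesoarchean = 2800 Ma; start of Paleoproterozoic = 2500 Ma.
Gap = 2800 − 2500 = 300 Myr.
Eras wholly inside 2800–2500 Ma: Neoarchean (2800–2500).

300 million years; Neoarchean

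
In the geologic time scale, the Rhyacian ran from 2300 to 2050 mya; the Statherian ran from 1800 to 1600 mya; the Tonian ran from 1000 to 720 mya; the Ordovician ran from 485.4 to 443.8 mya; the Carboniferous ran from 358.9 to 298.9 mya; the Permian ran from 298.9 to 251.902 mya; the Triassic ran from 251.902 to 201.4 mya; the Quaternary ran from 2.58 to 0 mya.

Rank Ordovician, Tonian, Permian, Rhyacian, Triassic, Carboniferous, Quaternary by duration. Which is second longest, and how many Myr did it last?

Rhyacian, 250 million years

Start − end for each: Ordovician 485.4 − 443.8 = 41.6; Tonian 1000 − 720 = 280; Permian 298.9 − 251.902 = 46.998; Rhyacian 2300 − 2050 = 250; Triassic 251.902 − 201.4 = 50.502; Carboniferous 358.9 − 298.9 = 60; Quaternary 2.58 − 0 = 2.58.
Ranking these from longest: Tonian > Rhyacian > Carboniferous > Triassic > Permian > Ordovician > Quaternary.
Position 2 in that ranking is Rhyacian, which lasted 250 Myr.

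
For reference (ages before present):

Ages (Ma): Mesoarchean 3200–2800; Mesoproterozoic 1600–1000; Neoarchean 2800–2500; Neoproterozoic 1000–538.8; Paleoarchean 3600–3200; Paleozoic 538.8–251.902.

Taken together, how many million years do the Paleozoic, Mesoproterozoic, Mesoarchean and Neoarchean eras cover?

1586.898 million years

Each duration: Paleozoic = 286.898; Mesoproterozoic = 600; Mesoarchean = 400; Neoarchean = 300.
Sum: 286.898 + 600 + 400 + 300 = 1586.898 Myr.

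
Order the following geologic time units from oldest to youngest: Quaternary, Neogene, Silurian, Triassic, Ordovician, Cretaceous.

Group by era (each group listed oldest first) — Paleozoic: Ordovician, Silurian; Mesozoic: Triassic, Cretaceous; Cenozoic: Neogene, Quaternary. The eras run Paleozoic → Mesozoic → Cenozoic. Concatenating the groups in that era order gives oldest to youngest directly.

Ordovician, then Silurian, then Triassic, then Cretaceous, then Neogene, then Quaternary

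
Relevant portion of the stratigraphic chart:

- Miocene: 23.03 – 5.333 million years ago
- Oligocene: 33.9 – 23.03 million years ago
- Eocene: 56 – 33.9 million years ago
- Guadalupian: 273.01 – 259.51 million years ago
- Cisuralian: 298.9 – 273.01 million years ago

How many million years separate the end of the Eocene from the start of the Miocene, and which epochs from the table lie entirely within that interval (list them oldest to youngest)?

10.87 million years; Oligocene

The Eocene closes at 33.9 Ma and the Miocene opens at 23.03 Ma, so the interval is 33.9 − 23.03 = 10.87 Myr.
An epoch fits inside if it starts at or after 33.9 Ma and ends at or before 23.03 Ma; oldest first that gives Oligocene.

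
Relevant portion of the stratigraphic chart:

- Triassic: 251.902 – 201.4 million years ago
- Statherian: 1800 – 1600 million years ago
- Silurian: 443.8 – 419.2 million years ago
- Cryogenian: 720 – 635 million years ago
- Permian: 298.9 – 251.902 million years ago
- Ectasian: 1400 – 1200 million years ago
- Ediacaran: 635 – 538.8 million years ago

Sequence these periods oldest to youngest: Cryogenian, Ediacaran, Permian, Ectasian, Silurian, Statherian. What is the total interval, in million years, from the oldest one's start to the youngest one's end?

From the excerpt: Cryogenian 720–635; Ediacaran 635–538.8; Permian 298.9–251.902; Ectasian 1400–1200; Silurian 443.8–419.2; Statherian 1800–1600 (Ma).
Larger Ma is earlier, so the oldest is Statherian and the youngest is Permian; oldest to youngest: Statherian, Ectasian, Cryogenian, Ediacaran, Silurian, Permian.
Oldest start 1800 minus youngest end 251.902 gives 1548.098 Myr overall.

Statherian → Ectasian → Cryogenian → Ediacaran → Silurian → Permian; total span 1548.098 Myr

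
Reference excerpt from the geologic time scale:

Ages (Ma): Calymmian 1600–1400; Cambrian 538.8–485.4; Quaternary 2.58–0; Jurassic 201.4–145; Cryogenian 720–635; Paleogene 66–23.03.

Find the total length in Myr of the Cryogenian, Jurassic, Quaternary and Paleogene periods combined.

186.95 million years

Each duration: Cryogenian = 85; Jurassic = 56.4; Quaternary = 2.58; Paleogene = 42.97.
Sum: 85 + 56.4 + 2.58 + 42.97 = 186.95 Myr.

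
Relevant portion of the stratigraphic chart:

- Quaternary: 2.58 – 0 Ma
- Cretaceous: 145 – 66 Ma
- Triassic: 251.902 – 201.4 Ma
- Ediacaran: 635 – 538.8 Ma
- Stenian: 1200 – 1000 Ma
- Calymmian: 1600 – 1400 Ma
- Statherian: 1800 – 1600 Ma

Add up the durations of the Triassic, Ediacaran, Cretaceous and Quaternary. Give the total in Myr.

228.282 million years

Duration is start − end for each: (251.902 − 201.4) + (635 − 538.8) + (145 − 66) + (2.58 − 0).
That is 50.502 + 96.2 + 79 + 2.58, which totals 228.282 million years.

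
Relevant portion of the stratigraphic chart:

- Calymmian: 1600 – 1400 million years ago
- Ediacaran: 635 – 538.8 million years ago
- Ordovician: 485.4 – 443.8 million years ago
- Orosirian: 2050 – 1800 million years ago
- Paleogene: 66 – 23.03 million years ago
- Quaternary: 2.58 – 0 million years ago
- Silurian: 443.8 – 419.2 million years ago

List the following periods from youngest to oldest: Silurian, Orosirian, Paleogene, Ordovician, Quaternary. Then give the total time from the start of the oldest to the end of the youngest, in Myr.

Start ages (Ma): Orosirian 2050, Ordovician 485.4, Silurian 443.8, Paleogene 66, Quaternary 2.58.
Ordered youngest to oldest: Quaternary, Paleogene, Silurian, Ordovician, Orosirian.
Span = 2050 − 0 = 2050 Myr.

Quaternary, Paleogene, Silurian, Ordovician, Orosirian; total span 2050 Myr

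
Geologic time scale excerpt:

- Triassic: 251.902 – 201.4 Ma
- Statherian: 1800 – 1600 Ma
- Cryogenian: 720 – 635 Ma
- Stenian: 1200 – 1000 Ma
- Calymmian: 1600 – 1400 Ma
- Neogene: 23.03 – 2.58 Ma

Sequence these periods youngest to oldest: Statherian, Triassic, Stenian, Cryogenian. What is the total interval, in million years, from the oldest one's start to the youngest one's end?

Triassic, Cryogenian, Stenian, Statherian; total span 1598.6 Myr

From the excerpt: Statherian 1800–1600; Triassic 251.902–201.4; Stenian 1200–1000; Cryogenian 720–635 (Ma).
Larger Ma is earlier, so the oldest is Statherian and the youngest is Triassic; youngest to oldest: Triassic, Cryogenian, Stenian, Statherian.
Oldest start 1800 minus youngest end 201.4 gives 1598.6 Myr overall.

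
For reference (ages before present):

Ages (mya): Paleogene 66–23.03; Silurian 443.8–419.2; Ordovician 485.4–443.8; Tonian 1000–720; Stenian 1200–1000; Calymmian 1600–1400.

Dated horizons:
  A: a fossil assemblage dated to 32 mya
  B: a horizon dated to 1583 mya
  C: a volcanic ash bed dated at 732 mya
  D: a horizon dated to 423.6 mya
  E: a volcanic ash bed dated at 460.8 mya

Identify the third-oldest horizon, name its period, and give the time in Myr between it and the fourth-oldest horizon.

Larger Ma means older, so oldest first: B 1583 > C 732 > E 460.8 > D 423.6 > A 32.
Counting 3 along gives E (460.8 Ma); the excerpt puts that inside the Ordovician, 485.4–443.8 Ma.
Next in line is D (423.6 Ma), and 460.8 − 423.6 = 37.2 Myr.

E, in the Ordovician; 37.2 million years to D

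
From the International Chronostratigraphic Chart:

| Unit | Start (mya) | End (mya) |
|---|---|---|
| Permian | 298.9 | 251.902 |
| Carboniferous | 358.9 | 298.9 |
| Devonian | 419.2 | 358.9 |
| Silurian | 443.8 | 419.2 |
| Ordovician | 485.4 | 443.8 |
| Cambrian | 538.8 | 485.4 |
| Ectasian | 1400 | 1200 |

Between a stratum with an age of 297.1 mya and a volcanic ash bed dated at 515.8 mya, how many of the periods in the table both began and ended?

4

515.8 Ma sits inside the Cambrian (538.8–485.4) and 297.1 Ma inside the Permian (298.9–251.902); neither of those is wholly between the two dates.
The listed periods lying completely between them are Ordovician, Silurian, Devonian, Carboniferous — 4 in all.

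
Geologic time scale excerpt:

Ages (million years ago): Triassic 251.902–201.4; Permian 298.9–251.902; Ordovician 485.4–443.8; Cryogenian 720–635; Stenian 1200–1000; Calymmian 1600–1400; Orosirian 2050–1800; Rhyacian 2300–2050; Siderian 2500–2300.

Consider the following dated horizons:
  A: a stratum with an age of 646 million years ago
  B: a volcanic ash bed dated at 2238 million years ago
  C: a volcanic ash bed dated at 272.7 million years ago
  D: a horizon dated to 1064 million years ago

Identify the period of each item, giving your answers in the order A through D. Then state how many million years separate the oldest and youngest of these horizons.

A — Cryogenian; B — Rhyacian; C — Permian; D — Stenian; span 1965.3 million years

A: 646 Ma lies in 720–635 Ma, so Cryogenian.
B: 2238 Ma lies in 2300–2050 Ma, so Rhyacian.
C: 272.7 Ma lies in 298.9–251.902 Ma, so Permian.
D: 1064 Ma lies in 1200–1000 Ma, so Stenian.
Oldest = 2238 Ma, youngest = 272.7 Ma → span 1965.3 Myr.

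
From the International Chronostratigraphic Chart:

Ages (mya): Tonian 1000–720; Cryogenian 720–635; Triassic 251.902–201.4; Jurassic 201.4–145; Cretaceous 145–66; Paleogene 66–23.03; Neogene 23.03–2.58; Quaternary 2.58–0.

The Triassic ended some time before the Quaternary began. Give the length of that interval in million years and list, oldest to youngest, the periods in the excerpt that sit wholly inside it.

The Triassic closes at 201.4 Ma and the Quaternary opens at 2.58 Ma, so the interval is 201.4 − 2.58 = 198.82 Myr.
A period fits inside if it starts at or after 201.4 Ma and ends at or before 2.58 Ma; oldest first that gives Jurassic, Cretaceous, Paleogene, Neogene.

198.82 million years; Jurassic, Cretaceous, Paleogene, Neogene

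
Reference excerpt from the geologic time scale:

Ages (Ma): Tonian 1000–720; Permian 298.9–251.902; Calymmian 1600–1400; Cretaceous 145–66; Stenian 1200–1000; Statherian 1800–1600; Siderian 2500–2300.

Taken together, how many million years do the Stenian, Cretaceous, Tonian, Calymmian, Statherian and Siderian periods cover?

Duration is start − end for each: (1200 − 1000) + (145 − 66) + (1000 − 720) + (1600 − 1400) + (1800 − 1600) + (2500 − 2300).
That is 200 + 79 + 280 + 200 + 200 + 200, which totals 1159 million years.

1159 million years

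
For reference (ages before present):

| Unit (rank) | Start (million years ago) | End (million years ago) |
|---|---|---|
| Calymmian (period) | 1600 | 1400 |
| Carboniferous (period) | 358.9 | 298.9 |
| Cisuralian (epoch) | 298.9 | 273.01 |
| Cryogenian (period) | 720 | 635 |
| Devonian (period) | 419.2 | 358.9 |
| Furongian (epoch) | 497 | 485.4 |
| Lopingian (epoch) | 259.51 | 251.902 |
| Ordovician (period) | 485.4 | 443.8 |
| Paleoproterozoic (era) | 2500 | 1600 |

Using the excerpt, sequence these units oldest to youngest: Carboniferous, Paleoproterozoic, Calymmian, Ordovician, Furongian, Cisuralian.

Read off each span (Ma): Carboniferous 358.9–298.9; Paleoproterozoic 2500–1600; Calymmian 1600–1400; Ordovician 485.4–443.8; Furongian 497–485.4; Cisuralian 298.9–273.01.
Larger Ma is older, so oldest→youngest is Paleoproterozoic, Calymmian, Furongian, Ordovician, Carboniferous, Cisuralian.

Paleoproterozoic → Calymmian → Furongian → Ordovician → Carboniferous → Cisuralian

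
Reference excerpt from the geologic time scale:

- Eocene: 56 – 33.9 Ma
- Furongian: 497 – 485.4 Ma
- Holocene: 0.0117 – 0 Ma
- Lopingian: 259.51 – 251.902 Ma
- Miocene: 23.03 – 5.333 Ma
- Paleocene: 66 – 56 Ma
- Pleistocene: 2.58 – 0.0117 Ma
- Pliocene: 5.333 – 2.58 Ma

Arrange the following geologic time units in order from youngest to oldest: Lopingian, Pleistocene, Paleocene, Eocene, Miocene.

The oldest of these is Lopingian (starts 259.51 Ma) and the youngest is Pleistocene (ends 0.0117 Ma).
In between, by decreasing start age: Paleocene (66), Eocene (56), Miocene (23.03).
Listing youngest first means reversing that sequence.

Pleistocene → Miocene → Eocene → Paleocene → Lopingian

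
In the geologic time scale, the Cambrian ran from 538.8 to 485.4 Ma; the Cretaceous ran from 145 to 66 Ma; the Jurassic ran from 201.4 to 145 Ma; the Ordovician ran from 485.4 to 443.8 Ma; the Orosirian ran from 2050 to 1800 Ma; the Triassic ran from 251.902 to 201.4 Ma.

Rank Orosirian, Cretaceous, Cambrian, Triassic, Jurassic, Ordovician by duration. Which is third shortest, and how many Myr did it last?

Start − end for each: Orosirian 2050 − 1800 = 250; Cretaceous 145 − 66 = 79; Cambrian 538.8 − 485.4 = 53.4; Triassic 251.902 − 201.4 = 50.502; Jurassic 201.4 − 145 = 56.4; Ordovician 485.4 − 443.8 = 41.6.
Ranking these from shortest: Ordovician < Triassic < Cambrian < Jurassic < Cretaceous < Orosirian.
Position 3 in that ranking is Cambrian, which lasted 53.4 Myr.

Cambrian, 53.4 million years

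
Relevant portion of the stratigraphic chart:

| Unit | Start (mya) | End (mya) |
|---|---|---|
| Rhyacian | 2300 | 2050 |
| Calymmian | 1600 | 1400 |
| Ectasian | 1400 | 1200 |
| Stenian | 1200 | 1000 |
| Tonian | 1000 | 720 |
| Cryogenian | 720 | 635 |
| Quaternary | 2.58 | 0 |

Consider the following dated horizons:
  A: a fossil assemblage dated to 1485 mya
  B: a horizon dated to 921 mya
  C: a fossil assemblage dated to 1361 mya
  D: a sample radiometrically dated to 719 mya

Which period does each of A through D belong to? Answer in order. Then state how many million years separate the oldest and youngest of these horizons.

Match each age against the start–end ranges in the excerpt: A = 1485 Ma → Calymmian (1600–1400); B = 921 Ma → Tonian (1000–720); C = 1361 Ma → Ectasian (1400–1200); D = 719 Ma → Cryogenian (720–635).
The largest age is 1485 Ma and the smallest is 719 Ma; their difference is 766 Myr.

A — Calymmian; B — Tonian; C — Ectasian; D — Cryogenian; span 766 million years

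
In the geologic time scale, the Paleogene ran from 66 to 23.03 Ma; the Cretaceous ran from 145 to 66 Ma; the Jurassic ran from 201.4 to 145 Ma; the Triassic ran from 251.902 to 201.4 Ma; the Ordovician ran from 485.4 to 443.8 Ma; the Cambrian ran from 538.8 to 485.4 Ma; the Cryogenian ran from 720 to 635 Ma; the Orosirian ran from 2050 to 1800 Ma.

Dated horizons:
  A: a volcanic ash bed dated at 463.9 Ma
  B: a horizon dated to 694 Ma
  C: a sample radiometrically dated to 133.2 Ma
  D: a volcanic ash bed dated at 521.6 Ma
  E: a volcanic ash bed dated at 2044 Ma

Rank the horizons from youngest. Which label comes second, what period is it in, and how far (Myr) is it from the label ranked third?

Sorted youngest-first by Ma: C (133.2), A (463.9), D (521.6), B (694), E (2044).
The second youngest is A at 463.9 Ma, which lies in 485.4–443.8 Ma: the Ordovician.
The third youngest is D at 521.6 Ma; separation = |463.9 − 521.6| = 57.7 Myr.

A, in the Ordovician; 57.7 million years to D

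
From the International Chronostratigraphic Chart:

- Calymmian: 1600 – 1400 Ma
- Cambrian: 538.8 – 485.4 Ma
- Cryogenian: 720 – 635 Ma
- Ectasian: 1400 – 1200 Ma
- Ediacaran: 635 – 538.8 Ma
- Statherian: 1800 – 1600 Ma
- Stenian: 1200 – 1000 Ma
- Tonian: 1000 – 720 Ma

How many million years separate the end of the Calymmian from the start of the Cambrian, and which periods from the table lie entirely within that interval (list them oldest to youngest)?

861.2 million years; Ectasian, Stenian, Tonian, Cryogenian, Ediacaran

The Calymmian closes at 1400 Ma and the Cambrian opens at 538.8 Ma, so the interval is 1400 − 538.8 = 861.2 Myr.
A period fits inside if it starts at or after 1400 Ma and ends at or before 538.8 Ma; oldest first that gives Ectasian, Stenian, Tonian, Cryogenian, Ediacaran.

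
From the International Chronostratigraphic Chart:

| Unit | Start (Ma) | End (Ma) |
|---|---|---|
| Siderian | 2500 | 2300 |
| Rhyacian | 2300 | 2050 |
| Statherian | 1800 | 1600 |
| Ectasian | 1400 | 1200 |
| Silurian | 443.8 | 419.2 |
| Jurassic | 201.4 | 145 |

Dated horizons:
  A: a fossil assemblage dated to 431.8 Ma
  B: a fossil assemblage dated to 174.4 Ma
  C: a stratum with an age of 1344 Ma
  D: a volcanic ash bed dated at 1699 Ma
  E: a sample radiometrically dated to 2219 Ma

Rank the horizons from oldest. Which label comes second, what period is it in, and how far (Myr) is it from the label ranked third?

Sorted oldest-first by Ma: E (2219), D (1699), C (1344), A (431.8), B (174.4).
The second oldest is D at 1699 Ma, which lies in 1800–1600 Ma: the Statherian.
The third oldest is C at 1344 Ma; separation = |1699 − 1344| = 355 Myr.

D, in the Statherian; 355 million years to C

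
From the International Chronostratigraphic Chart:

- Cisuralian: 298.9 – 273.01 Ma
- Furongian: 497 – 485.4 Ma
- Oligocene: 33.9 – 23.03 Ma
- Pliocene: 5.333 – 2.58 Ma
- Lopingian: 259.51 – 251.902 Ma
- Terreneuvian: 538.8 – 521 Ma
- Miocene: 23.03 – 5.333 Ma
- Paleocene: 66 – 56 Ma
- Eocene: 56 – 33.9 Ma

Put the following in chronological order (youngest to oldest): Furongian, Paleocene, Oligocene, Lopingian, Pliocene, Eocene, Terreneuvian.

Pliocene, Oligocene, Eocene, Paleocene, Lopingian, Furongian, Terreneuvian

Read off each span (Ma): Furongian 497–485.4; Paleocene 66–56; Oligocene 33.9–23.03; Lopingian 259.51–251.902; Pliocene 5.333–2.58; Eocene 56–33.9; Terreneuvian 538.8–521.
Larger Ma is older, so oldest→youngest is Terreneuvian, Furongian, Lopingian, Paleocene, Eocene, Oligocene, Pliocene; reverse it for youngest→oldest.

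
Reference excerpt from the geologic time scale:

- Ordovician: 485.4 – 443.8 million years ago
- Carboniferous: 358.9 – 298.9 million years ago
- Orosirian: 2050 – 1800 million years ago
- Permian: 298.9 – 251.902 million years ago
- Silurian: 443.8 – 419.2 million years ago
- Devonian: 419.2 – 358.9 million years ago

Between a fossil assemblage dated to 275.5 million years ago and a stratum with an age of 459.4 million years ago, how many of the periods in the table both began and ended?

3

459.4 Ma sits inside the Ordovician (485.4–443.8) and 275.5 Ma inside the Permian (298.9–251.902); neither of those is wholly between the two dates.
The listed periods lying completely between them are Silurian, Devonian, Carboniferous — 3 in all.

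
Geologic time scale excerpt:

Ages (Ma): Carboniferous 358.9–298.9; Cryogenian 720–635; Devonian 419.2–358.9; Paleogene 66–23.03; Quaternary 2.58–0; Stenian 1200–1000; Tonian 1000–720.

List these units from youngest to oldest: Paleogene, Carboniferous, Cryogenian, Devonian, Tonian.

Paleogene, then Carboniferous, then Devonian, then Cryogenian, then Tonian

Sorting by start age (ascending Ma, since larger Ma = older): Paleogene start 66, Carboniferous start 358.9, Devonian start 419.2, Cryogenian start 720, Tonian start 1000.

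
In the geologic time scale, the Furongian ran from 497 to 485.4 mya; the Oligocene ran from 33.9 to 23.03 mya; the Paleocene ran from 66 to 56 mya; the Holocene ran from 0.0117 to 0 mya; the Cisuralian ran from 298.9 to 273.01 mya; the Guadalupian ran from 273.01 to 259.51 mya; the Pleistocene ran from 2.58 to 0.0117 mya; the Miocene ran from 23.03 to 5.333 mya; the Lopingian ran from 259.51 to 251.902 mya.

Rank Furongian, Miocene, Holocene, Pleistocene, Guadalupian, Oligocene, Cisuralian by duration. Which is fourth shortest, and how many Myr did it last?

Durations: Furongian 11.6; Miocene 17.697; Holocene 0.0117; Pleistocene 2.5683; Guadalupian 13.5; Oligocene 10.87; Cisuralian 25.89 Myr.
Sorted shortest-first: Holocene (0.0117), Pleistocene (2.5683), Oligocene (10.87), Furongian (11.6), Guadalupian (13.5), Miocene (17.697), Cisuralian (25.89).
The fourth shortest is Furongian at 11.6 Myr.

Furongian, 11.6 million years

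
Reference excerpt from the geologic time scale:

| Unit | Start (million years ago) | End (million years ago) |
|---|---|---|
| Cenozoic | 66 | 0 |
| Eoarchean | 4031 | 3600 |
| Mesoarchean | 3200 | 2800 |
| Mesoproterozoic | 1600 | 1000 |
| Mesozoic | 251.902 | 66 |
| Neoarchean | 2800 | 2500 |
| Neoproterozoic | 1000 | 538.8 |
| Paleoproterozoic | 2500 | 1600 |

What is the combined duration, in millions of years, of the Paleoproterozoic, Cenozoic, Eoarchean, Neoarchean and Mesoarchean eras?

2097 million years

Each duration: Paleoproterozoic = 900; Cenozoic = 66; Eoarchean = 431; Neoarchean = 300; Mesoarchean = 400.
Sum: 900 + 66 + 431 + 300 + 400 = 2097 Myr.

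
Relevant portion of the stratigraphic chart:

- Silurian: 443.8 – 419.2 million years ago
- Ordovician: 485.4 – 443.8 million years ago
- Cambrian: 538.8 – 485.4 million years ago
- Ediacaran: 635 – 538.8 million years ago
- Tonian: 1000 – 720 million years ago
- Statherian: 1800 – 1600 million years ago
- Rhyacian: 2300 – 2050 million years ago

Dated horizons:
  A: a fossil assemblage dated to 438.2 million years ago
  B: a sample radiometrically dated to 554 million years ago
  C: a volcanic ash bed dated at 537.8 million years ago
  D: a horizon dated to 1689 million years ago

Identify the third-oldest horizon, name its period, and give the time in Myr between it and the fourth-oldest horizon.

C, in the Cambrian; 99.6 million years to A

Larger Ma means older, so oldest first: D 1689 > B 554 > C 537.8 > A 438.2.
Counting 3 along gives C (537.8 Ma); the excerpt puts that inside the Cambrian, 538.8–485.4 Ma.
Next in line is A (438.2 Ma), and 537.8 − 438.2 = 99.6 Myr.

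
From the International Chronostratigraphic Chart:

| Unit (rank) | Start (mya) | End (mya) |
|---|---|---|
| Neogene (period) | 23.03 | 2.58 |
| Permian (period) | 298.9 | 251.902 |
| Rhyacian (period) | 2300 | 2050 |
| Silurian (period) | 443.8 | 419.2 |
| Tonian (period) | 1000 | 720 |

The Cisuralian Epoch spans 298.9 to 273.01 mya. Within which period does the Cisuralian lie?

Permian

The Cisuralian (298.9–273.01 Ma) lies entirely within 298.9–251.902 Ma, the Permian Period.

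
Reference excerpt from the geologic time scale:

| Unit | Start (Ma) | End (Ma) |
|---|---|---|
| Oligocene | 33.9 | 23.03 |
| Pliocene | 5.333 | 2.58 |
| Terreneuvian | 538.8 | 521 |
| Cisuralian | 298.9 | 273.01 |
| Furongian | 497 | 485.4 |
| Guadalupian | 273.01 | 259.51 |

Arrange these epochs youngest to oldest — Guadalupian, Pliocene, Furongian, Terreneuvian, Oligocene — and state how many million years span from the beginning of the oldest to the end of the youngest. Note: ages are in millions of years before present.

Start ages (Ma): Terreneuvian 538.8, Furongian 497, Guadalupian 273.01, Oligocene 33.9, Pliocene 5.333.
Ordered youngest to oldest: Pliocene, Oligocene, Guadalupian, Furongian, Terreneuvian.
Span = 538.8 − 2.58 = 536.22 Myr.

Pliocene, Oligocene, Guadalupian, Furongian, Terreneuvian; total span 536.22 Myr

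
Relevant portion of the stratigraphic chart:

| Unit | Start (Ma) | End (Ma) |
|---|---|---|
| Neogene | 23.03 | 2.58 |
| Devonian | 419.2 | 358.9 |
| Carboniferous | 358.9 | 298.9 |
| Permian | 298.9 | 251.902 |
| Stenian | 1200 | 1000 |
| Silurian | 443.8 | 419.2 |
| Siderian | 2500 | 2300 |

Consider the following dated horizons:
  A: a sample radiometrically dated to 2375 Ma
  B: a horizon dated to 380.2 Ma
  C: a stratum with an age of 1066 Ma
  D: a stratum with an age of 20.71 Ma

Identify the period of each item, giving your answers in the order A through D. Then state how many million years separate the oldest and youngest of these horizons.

A — Siderian; B — Devonian; C — Stenian; D — Neogene; span 2354.29 million years

Match each age against the start–end ranges in the excerpt: A = 2375 Ma → Siderian (2500–2300); B = 380.2 Ma → Devonian (419.2–358.9); C = 1066 Ma → Stenian (1200–1000); D = 20.71 Ma → Neogene (23.03–2.58).
The largest age is 2375 Ma and the smallest is 20.71 Ma; their difference is 2354.29 Myr.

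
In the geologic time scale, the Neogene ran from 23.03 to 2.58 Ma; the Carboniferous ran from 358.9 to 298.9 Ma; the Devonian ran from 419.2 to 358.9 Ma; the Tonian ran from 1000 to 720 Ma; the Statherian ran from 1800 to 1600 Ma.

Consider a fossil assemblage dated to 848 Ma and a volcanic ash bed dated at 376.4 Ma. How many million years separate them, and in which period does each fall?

Elapsed time: 848 − 376.4 = 471.6 Myr.
848 Ma lies within 1000–720 Ma: Tonian.
376.4 Ma lies within 419.2–358.9 Ma: Devonian.

471.6 million years apart; the first in the Tonian, the second in the Devonian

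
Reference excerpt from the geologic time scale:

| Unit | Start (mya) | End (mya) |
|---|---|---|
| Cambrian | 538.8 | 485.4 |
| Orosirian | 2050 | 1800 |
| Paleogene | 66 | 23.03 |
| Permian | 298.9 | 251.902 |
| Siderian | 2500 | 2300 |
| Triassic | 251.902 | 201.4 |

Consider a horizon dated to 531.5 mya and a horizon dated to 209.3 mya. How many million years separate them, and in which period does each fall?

322.2 million years apart; the first in the Cambrian, the second in the Triassic

Elapsed time: 531.5 − 209.3 = 322.2 Myr.
531.5 Ma lies within 538.8–485.4 Ma: Cambrian.
209.3 Ma lies within 251.902–201.4 Ma: Triassic.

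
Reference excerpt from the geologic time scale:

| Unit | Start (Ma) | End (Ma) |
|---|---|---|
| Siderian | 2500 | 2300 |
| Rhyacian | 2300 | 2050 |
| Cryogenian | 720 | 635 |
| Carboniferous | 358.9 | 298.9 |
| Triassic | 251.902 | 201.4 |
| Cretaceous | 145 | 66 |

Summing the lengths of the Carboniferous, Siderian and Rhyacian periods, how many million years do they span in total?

Each duration: Carboniferous = 60; Siderian = 200; Rhyacian = 250.
Sum: 60 + 200 + 250 = 510 Myr.

510 million years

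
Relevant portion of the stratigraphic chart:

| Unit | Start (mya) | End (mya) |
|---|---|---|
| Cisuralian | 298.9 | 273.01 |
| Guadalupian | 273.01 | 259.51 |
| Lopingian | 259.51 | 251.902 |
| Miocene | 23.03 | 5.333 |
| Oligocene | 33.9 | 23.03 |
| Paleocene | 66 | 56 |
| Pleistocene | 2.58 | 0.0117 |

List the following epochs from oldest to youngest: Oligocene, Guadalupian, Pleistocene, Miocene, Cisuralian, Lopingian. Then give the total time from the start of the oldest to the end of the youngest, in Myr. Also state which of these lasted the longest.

Cisuralian, Guadalupian, Lopingian, Oligocene, Miocene, Pleistocene; total span 298.8883 Myr; longest is Cisuralian

From the excerpt: Oligocene 33.9–23.03; Guadalupian 273.01–259.51; Pleistocene 2.58–0.0117; Miocene 23.03–5.333; Cisuralian 298.9–273.01; Lopingian 259.51–251.902 (Ma).
Larger Ma is earlier, so the oldest is Cisuralian and the youngest is Pleistocene; oldest to youngest: Cisuralian, Guadalupian, Lopingian, Oligocene, Miocene, Pleistocene.
Oldest start 298.9 minus youngest end 0.0117 gives 298.8883 Myr overall.
Individual lengths (start − end): Lopingian 7.608; Oligocene 10.87; Guadalupian 13.5; Cisuralian 25.89; Pleistocene 2.5683; Miocene 17.697. The largest is Cisuralian at 25.89 Myr.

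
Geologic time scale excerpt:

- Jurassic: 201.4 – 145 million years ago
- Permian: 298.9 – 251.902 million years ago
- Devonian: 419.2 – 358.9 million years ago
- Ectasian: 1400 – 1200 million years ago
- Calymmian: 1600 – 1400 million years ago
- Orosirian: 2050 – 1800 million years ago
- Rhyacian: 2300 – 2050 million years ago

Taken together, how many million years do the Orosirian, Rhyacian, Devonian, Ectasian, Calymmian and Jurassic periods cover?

1016.7 million years

Each duration: Orosirian = 250; Rhyacian = 250; Devonian = 60.3; Ectasian = 200; Calymmian = 200; Jurassic = 56.4.
Sum: 250 + 250 + 60.3 + 200 + 200 + 56.4 = 1016.7 Myr.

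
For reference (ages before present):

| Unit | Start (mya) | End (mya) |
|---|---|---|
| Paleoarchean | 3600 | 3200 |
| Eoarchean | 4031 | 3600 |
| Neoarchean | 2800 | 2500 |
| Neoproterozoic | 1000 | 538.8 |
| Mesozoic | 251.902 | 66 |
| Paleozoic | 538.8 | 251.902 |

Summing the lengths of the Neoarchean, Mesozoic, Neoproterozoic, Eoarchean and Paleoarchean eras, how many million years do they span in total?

1778.102 million years

Each duration: Neoarchean = 300; Mesozoic = 185.902; Neoproterozoic = 461.2; Eoarchean = 431; Paleoarchean = 400.
Sum: 300 + 185.902 + 461.2 + 431 + 400 = 1778.102 Myr.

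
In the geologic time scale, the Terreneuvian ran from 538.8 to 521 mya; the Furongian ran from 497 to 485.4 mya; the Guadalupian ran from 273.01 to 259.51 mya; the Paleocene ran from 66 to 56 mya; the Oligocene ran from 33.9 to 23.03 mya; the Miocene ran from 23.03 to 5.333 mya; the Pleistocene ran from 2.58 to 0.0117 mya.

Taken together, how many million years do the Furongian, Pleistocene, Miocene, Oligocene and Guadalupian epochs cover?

56.2353 million years

Duration is start − end for each: (497 − 485.4) + (2.58 − 0.0117) + (23.03 − 5.333) + (33.9 − 23.03) + (273.01 − 259.51).
That is 11.6 + 2.5683 + 17.697 + 10.87 + 13.5, which totals 56.2353 million years.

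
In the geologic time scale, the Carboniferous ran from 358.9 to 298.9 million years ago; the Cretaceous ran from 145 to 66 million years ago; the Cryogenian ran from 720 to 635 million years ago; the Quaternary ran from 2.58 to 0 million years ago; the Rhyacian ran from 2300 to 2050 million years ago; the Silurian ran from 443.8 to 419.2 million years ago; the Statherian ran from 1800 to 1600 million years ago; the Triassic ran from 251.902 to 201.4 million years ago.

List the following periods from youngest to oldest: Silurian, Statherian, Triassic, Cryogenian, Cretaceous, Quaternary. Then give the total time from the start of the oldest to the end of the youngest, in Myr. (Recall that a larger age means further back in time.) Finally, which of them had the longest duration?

Quaternary, Cretaceous, Triassic, Silurian, Cryogenian, Statherian; total span 1800 Myr; longest is Statherian

From the excerpt: Silurian 443.8–419.2; Statherian 1800–1600; Triassic 251.902–201.4; Cryogenian 720–635; Cretaceous 145–66; Quaternary 2.58–0 (Ma).
Larger Ma is earlier, so the oldest is Statherian and the youngest is Quaternary; youngest to oldest: Quaternary, Cretaceous, Triassic, Silurian, Cryogenian, Statherian.
Oldest start 1800 minus youngest end 0 gives 1800 Myr overall.
Individual lengths (start − end): Triassic 50.502; Cryogenian 85; Quaternary 2.58; Cretaceous 79; Statherian 200; Silurian 24.6. The largest is Statherian at 200 Myr.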